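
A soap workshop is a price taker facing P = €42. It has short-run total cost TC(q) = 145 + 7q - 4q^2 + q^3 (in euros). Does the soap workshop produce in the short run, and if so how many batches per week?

Produce at q = 5

Strip out fixed cost: VC = 7q - 4q^2 + q^3. Then AVC = 7 - 4q + q^2 and MC = 7 - 8q + 3q^2.
AVC hits its minimum where MC = AVC, at q = 2, giving min AVC = 7 - 4·2 + 2^2 = €3.
Since P = €42 ≥ min AVC = €3, price covers variable cost and the firm should produce.
Set P = MC: 42 = 7 - 8q + 3q^2 → -35 - 8q + 3q^2 = 0. The roots are q = -7/3 and q = 5; the profit-maximizing output is on the rising part of MC, so q* = 5.
Check: AVC at q = 5 is €12 ≤ P, so revenue covers variable cost.
Profit = P·q − TC = 42·5 − 205 = €5.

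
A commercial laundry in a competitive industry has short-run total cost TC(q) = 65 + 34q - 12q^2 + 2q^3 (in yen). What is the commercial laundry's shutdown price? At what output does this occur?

The firm shuts down when price falls below the minimum of average variable cost. AVC = VC/q = 34 - 12q + 2q^2.
dAVC/dq = -12 + 4q = 0 gives q = 3. min AVC = 34 - 12·3 + 2·3^2 = 16.
The firm shuts down for any P below ¥16.

¥16 per unit, at q = 3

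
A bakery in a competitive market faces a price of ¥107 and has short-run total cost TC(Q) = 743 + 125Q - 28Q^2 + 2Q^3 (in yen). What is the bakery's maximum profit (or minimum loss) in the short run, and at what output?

Profit = -¥95 at Q = 9

AVC = 125 - 28Q + 2Q^2 has its minimum ¥27 at Q = 7; price ¥107 clears that bar, so the firm operates.
With MC = 125 - 56Q + 6Q^2, P = MC on the upward-sloping part at Q* = 9.
TR = 107·9 = 963. TC = 743 + 315 = 1058. Profit = 963 − 1058 = -¥95.
By producing, the firm covers all variable cost plus ¥648 of fixed cost; shutting down would lose the full ¥743.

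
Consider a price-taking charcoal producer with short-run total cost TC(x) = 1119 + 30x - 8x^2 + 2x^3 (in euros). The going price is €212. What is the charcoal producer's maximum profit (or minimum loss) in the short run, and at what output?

AVC = 30 - 8x + 2x^2; min AVC = €22 at x = 2. Since P = €212 ≥ min AVC, the firm produces.
With MC = 30 - 16x + 6x^2, P = MC on the upward-sloping part at x* = 7.
TR = 212·7 = 1484. TC = 1119 + 504 = 1623. Profit = 1484 − 1623 = -€139.
By producing, the firm covers all variable cost plus €980 of fixed cost; shutting down would lose the full €1119.

Profit = -€139 at x = 7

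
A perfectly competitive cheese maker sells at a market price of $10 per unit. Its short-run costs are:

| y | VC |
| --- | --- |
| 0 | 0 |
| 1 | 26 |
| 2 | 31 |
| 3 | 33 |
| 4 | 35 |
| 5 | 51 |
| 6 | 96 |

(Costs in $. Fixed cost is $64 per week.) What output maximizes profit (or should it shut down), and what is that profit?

Tabulate TR − TC: y=0: -64; y=1: -80; y=2: -75; y=3: -67; y=4: -59; y=5: -65; y=6: -100.
Profit is maximized at y = 4. AVC there is 35/4 = $8.75 ≤ P, so producing beats shutting down (which would give -$64).

y = 4; profit = -$59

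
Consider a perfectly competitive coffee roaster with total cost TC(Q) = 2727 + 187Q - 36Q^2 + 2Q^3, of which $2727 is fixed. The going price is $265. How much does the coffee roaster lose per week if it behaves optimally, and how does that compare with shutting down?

Profit = -$23 at Q = 13

AVC = 187 - 36Q + 2Q^2; min AVC = $25 at Q = 9. Since P = $265 ≥ min AVC, the firm produces.
With MC = 187 - 72Q + 6Q^2, P = MC on the upward-sloping part at Q* = 13.
TR = 265·13 = 3445. TC = 2727 + 741 = 3468. Profit = 3445 − 3468 = -$23.
Shutting down would mean losing the fixed cost of $2727, so operating at a loss of $23 is better by $2704.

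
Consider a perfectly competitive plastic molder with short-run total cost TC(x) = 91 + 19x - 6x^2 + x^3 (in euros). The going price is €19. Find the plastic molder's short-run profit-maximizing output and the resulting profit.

Profit = -€59 at x = 4

AVC = 19 - 6x + x^2; min AVC = €10 at x = 3. Since P = €19 ≥ min AVC, the firm produces.
With MC = 19 - 12x + 3x^2, P = MC on the upward-sloping part at x* = 4.
TR = 19·4 = 76. TC = 91 + 44 = 135. Profit = 76 − 135 = -€59.
Shutting down would mean losing the fixed cost of €91, so operating at a loss of €59 is better by €32.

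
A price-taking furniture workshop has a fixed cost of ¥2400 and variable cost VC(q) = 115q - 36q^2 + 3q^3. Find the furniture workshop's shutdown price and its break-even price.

AVC = 115 - 36q + 3q^2; minimized at q = 6, giving min AVC = ¥7. That is the shutdown price.
ATC = 2400/q + 115 - 36q + 3q^2. Setting dATC/dq = −2400/q^2 − 36 + 6q = 0 gives q = 10 (since 6·10^3 − 36·10^2 = 2400).
min ATC = 2400/10 + 115 − 36·10 + 3·10^2 = ¥295. That is the break-even price.
For ¥7 ≤ P < ¥295 the firm produces at a loss; below ¥7 it shuts down.

Shutdown price = ¥7; break-even price = ¥295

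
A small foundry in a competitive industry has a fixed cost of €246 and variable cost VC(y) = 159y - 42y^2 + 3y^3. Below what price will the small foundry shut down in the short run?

The firm shuts down when price falls below the minimum of average variable cost. AVC = VC/y = 159 - 42y + 3y^2.
At the minimum of AVC, MC = AVC. MC = 159 - 84y + 9y^2; setting MC = AVC gives 6y^2 - 42y = 0, so y = 7. min AVC = 12.
For P < €12 the firm produces nothing.

€12 per unit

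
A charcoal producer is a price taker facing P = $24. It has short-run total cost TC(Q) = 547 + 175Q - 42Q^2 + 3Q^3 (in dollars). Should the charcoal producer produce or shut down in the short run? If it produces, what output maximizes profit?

Shut down

From TC, MC = TC'(Q) = 175 - 84Q + 9Q^2 and AVC = VC/Q = 175 - 42Q + 3Q^2.
The AVC parabola has its vertex at Q = 42/6 = 7, where AVC = 175 - 42·7 + 3·7^2 = $28.
Since P = $24 < min AVC = $28, price fails to cover variable cost at any output.
Best response: produce nothing and absorb the $547 fixed cost.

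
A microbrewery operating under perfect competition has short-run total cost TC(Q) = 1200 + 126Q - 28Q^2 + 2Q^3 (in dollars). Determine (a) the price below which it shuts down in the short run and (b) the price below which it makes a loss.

Shutdown price = $28; break-even price = $166

AVC = 126 - 28Q + 2Q^2; minimized at Q = 7, giving min AVC = $28. That is the shutdown price.
ATC = 1200/Q + 126 - 28Q + 2Q^2. Setting dATC/dQ = −1200/Q^2 − 28 + 4Q = 0 gives Q = 10 (since 4·10^3 − 28·10^2 = 1200).
min ATC = 1200/10 + 126 − 28·10 + 2·10^2 = $166. That is the break-even price.
For $28 ≤ P < $166 the firm produces at a loss; below $28 it shuts down.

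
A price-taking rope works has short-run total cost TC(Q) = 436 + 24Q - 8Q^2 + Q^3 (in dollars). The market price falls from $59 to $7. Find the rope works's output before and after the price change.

Output falls from 7 to 0 (the firm shuts down)

AVC = 24 - 8Q + Q^2, minimized at Q = 4 where min AVC = $8. MC = 24 - 16Q + 3Q^2.
With P = $59 above the shutdown price, P = MC gives Q = 7.
At P = $7 < min AVC = $8, price no longer covers variable cost at any output, so the firm shuts down: Q = 0.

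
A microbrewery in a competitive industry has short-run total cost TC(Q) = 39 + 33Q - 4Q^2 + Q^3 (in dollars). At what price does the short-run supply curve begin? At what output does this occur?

Short-run supply begins at min AVC. From VC = 33Q - 4Q^2 + Q^3, AVC = 33 - 4Q + Q^2.
dAVC/dQ = -4 + 2Q = 0 gives Q = 2. min AVC = 33 - 4·2 + 2^2 = 29.
The firm shuts down for any P below $29.

$29 per unit, at Q = 2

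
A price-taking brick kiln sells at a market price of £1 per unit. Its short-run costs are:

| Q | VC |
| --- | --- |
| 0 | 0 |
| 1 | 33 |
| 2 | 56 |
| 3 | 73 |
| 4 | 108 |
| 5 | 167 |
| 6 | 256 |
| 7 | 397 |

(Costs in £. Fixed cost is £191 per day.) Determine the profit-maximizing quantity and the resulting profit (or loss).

Q = 0 (shut down); profit = -£191

Tabulate TR − TC: Q=0: -191; Q=1: -223; Q=2: -245; Q=3: -261; Q=4: -295; Q=5: -353; Q=6: -441; Q=7: -581.
Profit is highest at Q = 0. Equivalently, the lowest AVC in the table is 73/3 ≈ £24.33 at Q = 3, and P = £1 falls below it — price never covers variable cost, so the firm shuts down and loses only its fixed cost.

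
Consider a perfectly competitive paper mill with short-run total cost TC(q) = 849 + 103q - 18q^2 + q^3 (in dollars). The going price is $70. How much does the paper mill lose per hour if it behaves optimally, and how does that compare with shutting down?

AVC = 103 - 18q + q^2 has its minimum $22 at q = 9; price $70 clears that bar, so the firm operates.
With MC = 103 - 36q + 3q^2, P = MC on the upward-sloping part at q* = 11.
TR = 70·11 = 770. TC = 849 + 286 = 1135. Profit = 770 − 1135 = -$365.
By producing, the firm covers all variable cost plus $484 of fixed cost; shutting down would lose the full $849.

Profit = -$365 at q = 11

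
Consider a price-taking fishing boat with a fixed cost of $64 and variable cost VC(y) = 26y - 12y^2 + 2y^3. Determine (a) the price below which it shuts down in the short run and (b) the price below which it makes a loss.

Shutdown price = min AVC. AVC = 26 - 12y + 2y^2, with vertex at y = 3 and minimum $8.
ATC = 64/y + 26 - 12y + 2y^2. Setting dATC/dy = −64/y^2 − 12 + 4y = 0 gives y = 4 (since 4·4^3 − 12·4^2 = 64).
min ATC = 64/4 + 26 − 12·4 + 2·4^2 = $26. That is the break-even price.
For $8 ≤ P < $26 the firm produces at a loss; below $8 it shuts down.

Shutdown price = $8; break-even price = $26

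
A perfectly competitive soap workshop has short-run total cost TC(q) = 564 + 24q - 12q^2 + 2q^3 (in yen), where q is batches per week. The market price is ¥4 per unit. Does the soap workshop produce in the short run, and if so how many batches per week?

Variable cost is VC = 24q - 12q^2 + 2q^3, so AVC = VC/q = 24 - 12q + 2q^2 and MC = dTC/dq = 24 - 24q + 6q^2.
AVC is minimized where dAVC/dq = -12 + 4q = 0, at q = 3; min AVC = 24 - 12·3 + 2·3^2 = ¥6.
With P < min AVC (¥4 < ¥6), every unit sold adds to the loss.
Shutting down limits the loss to fixed cost, ¥564.

Shut down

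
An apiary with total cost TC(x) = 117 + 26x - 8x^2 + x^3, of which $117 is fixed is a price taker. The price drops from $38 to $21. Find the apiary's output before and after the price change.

Output falls from 6 to 5

MC = 26 - 16x + 3x^2; the shutdown threshold is min AVC = $10 (at x = 4).
With P = $38 above the shutdown price, P = MC gives x = 6.
At P = $21 ≥ min AVC, set P = MC: x = 5. The firm stays open but cuts output.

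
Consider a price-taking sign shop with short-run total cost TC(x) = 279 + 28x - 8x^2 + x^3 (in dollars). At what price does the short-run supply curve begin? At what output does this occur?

The shutdown price is the minimum of AVC. VC = 28x - 8x^2 + x^3, so AVC = 28 - 8x + x^2.
At the minimum of AVC, MC = AVC. MC = 28 - 16x + 3x^2; setting MC = AVC gives 2x^2 - 8x = 0, so x = 4. min AVC = 12.
The firm shuts down for any P below $12.

$12 per unit, at x = 4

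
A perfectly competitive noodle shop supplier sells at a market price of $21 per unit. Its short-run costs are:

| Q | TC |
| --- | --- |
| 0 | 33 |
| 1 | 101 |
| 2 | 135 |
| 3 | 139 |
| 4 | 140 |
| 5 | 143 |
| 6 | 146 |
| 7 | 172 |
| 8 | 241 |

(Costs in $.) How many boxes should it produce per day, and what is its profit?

Q = 6; profit = -$20

Compute π = P·Q − TC at each output: Q=0: -33; Q=1: -80; Q=2: -93; Q=3: -76; Q=4: -56; Q=5: -38; Q=6: -20; Q=7: -25; Q=8: -73.
Profit is maximized at Q = 6. AVC there is 113/6 = $18.83 ≤ P, so producing beats shutting down (which would give -$33).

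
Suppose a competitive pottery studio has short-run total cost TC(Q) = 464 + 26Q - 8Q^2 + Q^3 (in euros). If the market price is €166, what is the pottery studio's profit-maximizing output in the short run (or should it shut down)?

From TC, MC = TC'(Q) = 26 - 16Q + 3Q^2 and AVC = VC/Q = 26 - 8Q + Q^2.
AVC is minimized where dAVC/dQ = -8 + 2Q = 0, at Q = 4; min AVC = 26 - 8·4 + 4^2 = €10.
P = €166 exceeds min AVC = €10, so the firm stays open.
P = MC gives -140 - 16Q + 3Q^2 = 0, with roots -14/3 and 10. Take the larger (rising MC): Q* = 10.
Check: AVC at Q = 10 is €46 ≤ P, so revenue covers variable cost.
Profit = P·Q − TC = 166·10 − 924 = €736.

Produce at Q = 10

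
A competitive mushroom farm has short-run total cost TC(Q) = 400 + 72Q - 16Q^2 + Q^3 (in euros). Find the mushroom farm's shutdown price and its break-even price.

AVC = 72 - 16Q + Q^2; minimized at Q = 8, giving min AVC = €8. That is the shutdown price.
ATC = 400/Q + 72 - 16Q + Q^2. Setting dATC/dQ = −400/Q^2 − 16 + 2Q = 0 gives Q = 10 (since 2·10^3 − 16·10^2 = 400).
min ATC = 400/10 + 72 − 16·10 + 10^2 = €52. That is the break-even price.
For €8 ≤ P < €52 the firm produces at a loss; below €8 it shuts down.

Shutdown price = €8; break-even price = €52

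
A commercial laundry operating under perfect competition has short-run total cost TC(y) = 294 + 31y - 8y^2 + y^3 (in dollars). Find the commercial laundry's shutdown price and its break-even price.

AVC = 31 - 8y + y^2; minimized at y = 4, giving min AVC = $15. That is the shutdown price.
ATC = 294/y + 31 - 8y + y^2. Setting dATC/dy = −294/y^2 − 8 + 2y = 0 gives y = 7 (since 2·7^3 − 8·7^2 = 294).
min ATC = 294/7 + 31 − 8·7 + 7^2 = $66. That is the break-even price.
Between these two prices the firm operates at a loss; above $66 it earns a profit.

Shutdown price = $15; break-even price = $66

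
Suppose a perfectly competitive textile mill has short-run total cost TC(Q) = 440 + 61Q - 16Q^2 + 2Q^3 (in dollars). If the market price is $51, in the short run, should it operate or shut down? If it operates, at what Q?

From TC, MC = TC'(Q) = 61 - 32Q + 6Q^2 and AVC = VC/Q = 61 - 16Q + 2Q^2.
AVC is minimized where dAVC/dQ = -16 + 4Q = 0, at Q = 4; min AVC = 61 - 16·4 + 2·4^2 = $29.
P = $51 exceeds min AVC = $29, so the firm stays open.
Set P = MC: 51 = 61 - 32Q + 6Q^2 → 10 - 32Q + 6Q^2 = 0. The roots are Q = 1/3 and Q = 5; the profit-maximizing output is on the rising part of MC, so Q* = 5.
Check: AVC at Q = 5 is $31 ≤ P, so revenue covers variable cost.
Profit = P·Q − TC = 51·5 − 595 = -$340, a loss, but smaller than the $440 fixed cost the firm would lose by shutting down.

Produce at Q = 5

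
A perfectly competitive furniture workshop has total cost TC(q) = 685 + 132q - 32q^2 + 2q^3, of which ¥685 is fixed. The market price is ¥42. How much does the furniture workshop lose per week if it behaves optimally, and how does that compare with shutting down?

AVC = 132 - 32q + 2q^2; min AVC = ¥4 at q = 8. Since P = ¥42 ≥ min AVC, the firm produces.
With MC = 132 - 64q + 6q^2, P = MC on the upward-sloping part at q* = 9.
TR = 42·9 = 378. TC = 685 + 54 = 739. Profit = 378 − 739 = -¥361.
By producing, the firm covers all variable cost plus ¥324 of fixed cost; shutting down would lose the full ¥685.

Profit = -¥361 at q = 9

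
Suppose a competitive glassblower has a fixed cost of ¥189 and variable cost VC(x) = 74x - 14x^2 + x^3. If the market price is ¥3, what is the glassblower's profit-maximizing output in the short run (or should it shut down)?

Variable cost is VC = 74x - 14x^2 + x^3, so AVC = VC/x = 74 - 14x + x^2 and MC = dTC/dx = 74 - 28x + 3x^2.
The AVC parabola has its vertex at x = 14/2 = 7, where AVC = 74 - 14·7 + 7^2 = ¥25.
P = ¥3 lies below min AVC = ¥25; no output level covers variable cost.
The firm minimizes its loss by shutting down and losing only its fixed cost of ¥189.

Shut down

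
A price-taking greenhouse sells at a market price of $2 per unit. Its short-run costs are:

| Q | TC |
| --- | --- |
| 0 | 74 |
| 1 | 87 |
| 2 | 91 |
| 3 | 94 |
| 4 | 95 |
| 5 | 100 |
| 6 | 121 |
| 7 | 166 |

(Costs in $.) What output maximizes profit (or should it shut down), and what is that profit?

Tabulate TR − TC: Q=0: -74; Q=1: -85; Q=2: -87; Q=3: -88; Q=4: -87; Q=5: -90; Q=6: -109; Q=7: -152.
Profit is highest at Q = 0. Equivalently, the lowest AVC in the table is 26/5 ≈ $5.20 at Q = 5, and P = $2 falls below it — price never covers variable cost, so the firm shuts down and loses only its fixed cost.

Q = 0 (shut down); profit = -$74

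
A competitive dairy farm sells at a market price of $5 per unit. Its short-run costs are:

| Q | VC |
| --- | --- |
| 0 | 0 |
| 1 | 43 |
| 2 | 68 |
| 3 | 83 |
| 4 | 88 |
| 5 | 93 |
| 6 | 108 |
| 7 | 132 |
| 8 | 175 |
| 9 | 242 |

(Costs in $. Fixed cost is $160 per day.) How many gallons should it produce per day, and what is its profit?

Q = 0 (shut down); profit = -$160

Profit at each row (π = 5Q − TC): Q=0: -160; Q=1: -198; Q=2: -218; Q=3: -228; Q=4: -228; Q=5: -228; Q=6: -238; Q=7: -257; Q=8: -295; Q=9: -357.
Profit is highest at Q = 0. Equivalently, the lowest AVC in the table is 108/6 ≈ $18 at Q = 6, and P = $5 falls below it — price never covers variable cost, so the firm shuts down and loses only its fixed cost.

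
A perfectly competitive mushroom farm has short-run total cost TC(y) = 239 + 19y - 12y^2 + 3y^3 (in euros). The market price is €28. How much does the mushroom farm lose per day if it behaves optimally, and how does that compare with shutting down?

AVC = 19 - 12y + 3y^2; min AVC = €7 at y = 2. Since P = €28 ≥ min AVC, the firm produces.
With MC = 19 - 24y + 9y^2, P = MC on the upward-sloping part at y* = 3.
TR = 28·3 = 84. TC = 239 + 30 = 269. Profit = 84 − 269 = -€185.
Shutting down would mean losing the fixed cost of €239, so operating at a loss of €185 is better by €54.

Profit = -€185 at y = 3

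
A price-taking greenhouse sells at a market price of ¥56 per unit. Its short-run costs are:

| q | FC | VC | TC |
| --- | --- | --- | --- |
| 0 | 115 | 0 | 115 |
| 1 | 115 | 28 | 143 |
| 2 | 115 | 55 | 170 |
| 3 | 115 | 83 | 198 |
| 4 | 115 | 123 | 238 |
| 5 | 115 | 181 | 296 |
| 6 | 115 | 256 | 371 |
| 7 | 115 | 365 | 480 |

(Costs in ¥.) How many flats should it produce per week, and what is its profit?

Compute π = P·q − TC at each output: q=0: -115; q=1: -87; q=2: -58; q=3: -30; q=4: -14; q=5: -16; q=6: -35; q=7: -88.
Profit is maximized at q = 4. AVC there is 123/4 = ¥30.75 ≤ P, so producing beats shutting down (which would give -¥115).

q = 4; profit = -¥14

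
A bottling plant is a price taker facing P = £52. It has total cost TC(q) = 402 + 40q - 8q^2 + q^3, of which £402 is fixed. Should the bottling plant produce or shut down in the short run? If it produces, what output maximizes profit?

Produce at q = 6

Variable cost is VC = 40q - 8q^2 + q^3, so AVC = VC/q = 40 - 8q + q^2 and MC = dTC/dq = 40 - 16q + 3q^2.
AVC hits its minimum where MC = AVC, at q = 4, giving min AVC = 40 - 8·4 + 4^2 = £24.
Because £52 ≥ £24, revenue can cover variable cost; the firm operates.
Solving P = MC: -12 - 16q + 3q^2 = 0 ⇒ q = -2/3 or 6. On the upward-sloping branch, q* = 6.
Check: AVC at q = 6 is £28 ≤ P, so revenue covers variable cost.
Profit = P·q − TC = 52·6 − 570 = -£258, a loss, but smaller than the £402 fixed cost the firm would lose by shutting down.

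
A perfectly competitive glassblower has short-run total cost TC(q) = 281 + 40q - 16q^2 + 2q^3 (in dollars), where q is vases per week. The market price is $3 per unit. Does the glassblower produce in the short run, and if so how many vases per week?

Strip out fixed cost: VC = 40q - 16q^2 + 2q^3. Then AVC = 40 - 16q + 2q^2 and MC = 40 - 32q + 6q^2.
The AVC parabola has its vertex at q = 16/4 = 4, where AVC = 40 - 16·4 + 2·4^2 = $8.
Since P = $3 < min AVC = $8, price fails to cover variable cost at any output.
Shutting down limits the loss to fixed cost, $281.

Shut down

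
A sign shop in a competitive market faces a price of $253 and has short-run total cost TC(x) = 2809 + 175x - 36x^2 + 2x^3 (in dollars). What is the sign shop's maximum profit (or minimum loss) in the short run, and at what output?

Profit = -$105 at x = 13

AVC = 175 - 36x + 2x^2 has its minimum $13 at x = 9; price $253 clears that bar, so the firm operates.
MC = 175 - 72x + 6x^2. Setting P = MC and taking the root on the rising branch gives x* = 13.
TR = 253·13 = 3289. TC = 2809 + 585 = 3394. Profit = 3289 − 3394 = -$105.
By producing, the firm covers all variable cost plus $2704 of fixed cost; shutting down would lose the full $2809.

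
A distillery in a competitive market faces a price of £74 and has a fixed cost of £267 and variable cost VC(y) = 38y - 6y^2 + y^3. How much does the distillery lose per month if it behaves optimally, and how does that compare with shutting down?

AVC = 38 - 6y + y^2 has its minimum £29 at y = 3; price £74 clears that bar, so the firm operates.
With MC = 38 - 12y + 3y^2, P = MC on the upward-sloping part at y* = 6.
TR = 74·6 = 444. TC = 267 + 228 = 495. Profit = 444 − 495 = -£51.
That loss of £51 beats the £267 the firm would lose by shutting down; producing recovers £216 of fixed cost.

Profit = -£51 at y = 6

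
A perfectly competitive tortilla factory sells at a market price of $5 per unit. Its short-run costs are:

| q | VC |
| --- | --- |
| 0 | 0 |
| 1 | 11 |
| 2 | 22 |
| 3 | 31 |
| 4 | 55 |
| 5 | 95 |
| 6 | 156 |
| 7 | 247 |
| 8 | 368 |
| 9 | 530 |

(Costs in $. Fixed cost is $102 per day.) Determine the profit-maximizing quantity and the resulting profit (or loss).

q = 0 (shut down); profit = -$102

Compute π = P·q − TC at each output: q=0: -102; q=1: -108; q=2: -114; q=3: -118; q=4: -137; q=5: -172; q=6: -228; q=7: -314; q=8: -430; q=9: -587.
Profit is highest at q = 0. Equivalently, the lowest AVC in the table is 31/3 ≈ $10.33 at q = 3, and P = $5 falls below it — price never covers variable cost, so the firm shuts down and loses only its fixed cost.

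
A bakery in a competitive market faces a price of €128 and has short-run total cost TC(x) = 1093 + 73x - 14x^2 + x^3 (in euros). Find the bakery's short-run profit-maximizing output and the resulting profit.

AVC = 73 - 14x + x^2 has its minimum €24 at x = 7; price €128 clears that bar, so the firm operates.
MC = 73 - 28x + 3x^2. Setting P = MC and taking the root on the rising branch gives x* = 11.
TR = 128·11 = 1408. TC = 1093 + 440 = 1533. Profit = 1408 − 1533 = -€125.
By producing, the firm covers all variable cost plus €968 of fixed cost; shutting down would lose the full €1093.

Profit = -€125 at x = 11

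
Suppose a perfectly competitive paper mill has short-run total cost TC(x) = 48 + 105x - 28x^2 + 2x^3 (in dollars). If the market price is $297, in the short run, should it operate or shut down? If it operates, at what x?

Produce at x = 12

From TC, MC = TC'(x) = 105 - 56x + 6x^2 and AVC = VC/x = 105 - 28x + 2x^2.
AVC hits its minimum where MC = AVC, at x = 7, giving min AVC = 105 - 28·7 + 2·7^2 = $7.
Because $297 ≥ $7, revenue can cover variable cost; the firm operates.
Set P = MC: 297 = 105 - 56x + 6x^2 → -192 - 56x + 6x^2 = 0. The roots are x = -8/3 and x = 12; the profit-maximizing output is on the rising part of MC, so x* = 12.
Check: AVC at x = 12 is $57 ≤ P, so revenue covers variable cost.
Profit = P·x − TC = 297·12 − 732 = $2832.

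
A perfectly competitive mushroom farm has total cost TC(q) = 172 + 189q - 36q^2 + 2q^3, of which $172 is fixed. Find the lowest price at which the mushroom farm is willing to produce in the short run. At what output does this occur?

$27 per unit, at q = 9

The firm shuts down when price falls below the minimum of average variable cost. AVC = VC/q = 189 - 36q + 2q^2.
dAVC/dq = -36 + 4q = 0 gives q = 9. min AVC = 189 - 36·9 + 2·9^2 = 27.
For P < $27 the firm produces nothing.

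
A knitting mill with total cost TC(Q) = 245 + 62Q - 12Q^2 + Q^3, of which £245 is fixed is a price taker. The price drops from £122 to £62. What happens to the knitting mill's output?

MC = 62 - 24Q + 3Q^2; the shutdown threshold is min AVC = £26 (at Q = 6).
With P = £122 above the shutdown price, P = MC gives Q = 10.
At P = £62 ≥ min AVC, set P = MC: Q = 8. The firm stays open but cuts output.

Output falls from 10 to 8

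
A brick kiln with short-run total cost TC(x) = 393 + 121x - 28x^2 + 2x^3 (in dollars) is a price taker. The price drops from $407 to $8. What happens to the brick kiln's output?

MC = 121 - 56x + 6x^2; the shutdown threshold is min AVC = $23 (at x = 7).
At P = $407 ≥ min AVC, set P = MC on the rising branch: x = 13.
At P = $8 < min AVC = $23, price no longer covers variable cost at any output, so the firm shuts down: x = 0.

Output falls from 13 to 0 (the firm shuts down)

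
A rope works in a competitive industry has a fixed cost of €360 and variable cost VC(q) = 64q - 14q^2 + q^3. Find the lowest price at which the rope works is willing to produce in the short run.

€15 per unit

The firm shuts down when price falls below the minimum of average variable cost. AVC = VC/q = 64 - 14q + q^2.
dAVC/dq = -14 + 2q = 0 gives q = 7. min AVC = 64 - 14·7 + 7^2 = 15.
So the shutdown price is €15.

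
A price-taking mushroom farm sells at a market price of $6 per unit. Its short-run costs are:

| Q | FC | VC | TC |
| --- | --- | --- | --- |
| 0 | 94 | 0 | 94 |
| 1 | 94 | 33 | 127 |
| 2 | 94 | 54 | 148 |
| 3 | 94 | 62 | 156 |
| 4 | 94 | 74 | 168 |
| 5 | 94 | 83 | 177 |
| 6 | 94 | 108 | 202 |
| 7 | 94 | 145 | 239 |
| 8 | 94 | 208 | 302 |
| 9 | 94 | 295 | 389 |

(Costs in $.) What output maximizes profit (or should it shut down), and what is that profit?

Q = 0 (shut down); profit = -$94

Tabulate TR − TC: Q=0: -94; Q=1: -121; Q=2: -136; Q=3: -138; Q=4: -144; Q=5: -147; Q=6: -166; Q=7: -197; Q=8: -254; Q=9: -335.
Profit is highest at Q = 0. Equivalently, the lowest AVC in the table is 83/5 ≈ $16.60 at Q = 5, and P = $6 falls below it — price never covers variable cost, so the firm shuts down and loses only its fixed cost.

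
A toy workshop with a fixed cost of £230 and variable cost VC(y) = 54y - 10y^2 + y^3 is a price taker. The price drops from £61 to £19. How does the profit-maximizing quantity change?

MC = 54 - 20y + 3y^2; the shutdown threshold is min AVC = £29 (at y = 5).
At P = £61 ≥ min AVC, set P = MC on the rising branch: y = 7.
At P = £19 < min AVC = £29, price no longer covers variable cost at any output, so the firm shuts down: y = 0.

Output falls from 7 to 0 (the firm shuts down)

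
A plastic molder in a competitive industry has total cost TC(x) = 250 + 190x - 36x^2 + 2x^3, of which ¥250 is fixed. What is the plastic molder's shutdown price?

The shutdown price is the minimum of AVC. VC = 190x - 36x^2 + 2x^3, so AVC = 190 - 36x + 2x^2.
dAVC/dx = -36 + 4x = 0 gives x = 9. min AVC = 190 - 36·9 + 2·9^2 = 28.
The firm shuts down for any P below ¥28.

¥28 per unit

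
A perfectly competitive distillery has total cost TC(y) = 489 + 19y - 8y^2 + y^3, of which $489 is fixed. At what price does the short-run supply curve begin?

The firm shuts down when price falls below the minimum of average variable cost. AVC = VC/y = 19 - 8y + y^2.
At the minimum of AVC, MC = AVC. MC = 19 - 16y + 3y^2; setting MC = AVC gives 2y^2 - 8y = 0, so y = 4. min AVC = 3.
So the shutdown price is $3.

$3 per unit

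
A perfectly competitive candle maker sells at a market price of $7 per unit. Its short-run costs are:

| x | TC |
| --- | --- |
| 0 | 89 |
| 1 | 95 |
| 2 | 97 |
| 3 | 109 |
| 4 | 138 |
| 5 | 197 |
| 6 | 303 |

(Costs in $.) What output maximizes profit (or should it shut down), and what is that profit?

x = 2; profit = -$83

Tabulate TR − TC: x=0: -89; x=1: -88; x=2: -83; x=3: -88; x=4: -110; x=5: -162; x=6: -261.
Profit is maximized at x = 2. AVC there is 8/2 = $4 ≤ P, so producing beats shutting down (which would give -$89).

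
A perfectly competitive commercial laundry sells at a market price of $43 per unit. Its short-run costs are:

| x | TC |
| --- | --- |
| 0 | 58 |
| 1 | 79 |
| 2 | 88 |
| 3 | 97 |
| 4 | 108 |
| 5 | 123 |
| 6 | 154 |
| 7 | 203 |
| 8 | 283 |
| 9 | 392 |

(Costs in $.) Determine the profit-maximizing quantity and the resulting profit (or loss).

x = 6; profit = $104

Profit at each row (π = 43x − TC): x=0: -58; x=1: -36; x=2: -2; x=3: 32; x=4: 64; x=5: 92; x=6: 104; x=7: 98; x=8: 61; x=9: -5.
Profit is maximized at x = 6. AVC there is 96/6 = $16 ≤ P, so producing beats shutting down (which would give -$58).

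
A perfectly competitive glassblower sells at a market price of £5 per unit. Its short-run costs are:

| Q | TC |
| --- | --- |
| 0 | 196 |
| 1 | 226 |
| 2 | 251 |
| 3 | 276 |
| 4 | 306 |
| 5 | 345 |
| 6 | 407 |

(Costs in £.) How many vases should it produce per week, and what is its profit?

Compute π = P·Q − TC at each output: Q=0: -196; Q=1: -221; Q=2: -241; Q=3: -261; Q=4: -286; Q=5: -320; Q=6: -377.
Profit is highest at Q = 0. Equivalently, the lowest AVC in the table is 80/3 ≈ £26.67 at Q = 3, and P = £5 falls below it — price never covers variable cost, so the firm shuts down and loses only its fixed cost.

Q = 0 (shut down); profit = -£196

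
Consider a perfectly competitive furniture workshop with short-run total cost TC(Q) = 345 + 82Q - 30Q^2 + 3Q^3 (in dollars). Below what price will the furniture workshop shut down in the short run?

The firm shuts down when price falls below the minimum of average variable cost. AVC = VC/Q = 82 - 30Q + 3Q^2.
At the minimum of AVC, MC = AVC. MC = 82 - 60Q + 9Q^2; setting MC = AVC gives 6Q^2 - 30Q = 0, so Q = 5. min AVC = 7.
So the shutdown price is $7.

$7 per unit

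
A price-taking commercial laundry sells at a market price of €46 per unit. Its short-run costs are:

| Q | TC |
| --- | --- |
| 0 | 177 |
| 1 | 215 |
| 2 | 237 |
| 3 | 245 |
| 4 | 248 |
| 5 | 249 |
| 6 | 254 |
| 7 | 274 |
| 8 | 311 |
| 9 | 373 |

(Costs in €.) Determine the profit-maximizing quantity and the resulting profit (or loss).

Q = 8; profit = €57

Compute π = P·Q − TC at each output: Q=0: -177; Q=1: -169; Q=2: -145; Q=3: -107; Q=4: -64; Q=5: -19; Q=6: 22; Q=7: 48; Q=8: 57; Q=9: 41.
Profit is maximized at Q = 8. AVC there is 134/8 = €16.75 ≤ P, so producing beats shutting down (which would give -€177).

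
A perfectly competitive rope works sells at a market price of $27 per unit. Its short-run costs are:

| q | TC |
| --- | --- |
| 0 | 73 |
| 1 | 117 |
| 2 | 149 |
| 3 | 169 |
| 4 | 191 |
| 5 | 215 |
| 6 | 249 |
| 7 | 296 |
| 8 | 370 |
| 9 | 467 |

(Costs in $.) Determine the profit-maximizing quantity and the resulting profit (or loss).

q = 0 (shut down); profit = -$73

Tabulate TR − TC: q=0: -73; q=1: -90; q=2: -95; q=3: -88; q=4: -83; q=5: -80; q=6: -87; q=7: -107; q=8: -154; q=9: -224.
Profit is highest at q = 0. Equivalently, the lowest AVC in the table is 142/5 ≈ $28.40 at q = 5, and P = $27 falls below it — price never covers variable cost, so the firm shuts down and loses only its fixed cost.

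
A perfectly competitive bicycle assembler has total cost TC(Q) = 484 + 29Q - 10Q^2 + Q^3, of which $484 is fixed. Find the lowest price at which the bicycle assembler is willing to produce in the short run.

$4 per unit

Short-run supply begins at min AVC. From VC = 29Q - 10Q^2 + Q^3, AVC = 29 - 10Q + Q^2.
At the minimum of AVC, MC = AVC. MC = 29 - 20Q + 3Q^2; setting MC = AVC gives 2Q^2 - 10Q = 0, so Q = 5. min AVC = 4.
For P < $4 the firm produces nothing.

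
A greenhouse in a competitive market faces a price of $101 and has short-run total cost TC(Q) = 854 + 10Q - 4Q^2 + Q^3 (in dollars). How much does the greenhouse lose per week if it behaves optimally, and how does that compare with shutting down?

Profit = -$364 at Q = 7

AVC = 10 - 4Q + Q^2; min AVC = $6 at Q = 2. Since P = $101 ≥ min AVC, the firm produces.
MC = 10 - 8Q + 3Q^2. Setting P = MC and taking the root on the rising branch gives Q* = 7.
TR = 101·7 = 707. TC = 854 + 217 = 1071. Profit = 707 − 1071 = -$364.
That loss of $364 beats the $854 the firm would lose by shutting down; producing recovers $490 of fixed cost.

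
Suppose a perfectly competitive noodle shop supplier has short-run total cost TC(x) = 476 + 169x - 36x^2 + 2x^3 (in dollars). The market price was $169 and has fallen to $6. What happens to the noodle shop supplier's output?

AVC = 169 - 36x + 2x^2, minimized at x = 9 where min AVC = $7. MC = 169 - 72x + 6x^2.
With P = $169 above the shutdown price, P = MC gives x = 12.
At P = $6 < min AVC = $7, price no longer covers variable cost at any output, so the firm shuts down: x = 0.

Output falls from 12 to 0 (the firm shuts down)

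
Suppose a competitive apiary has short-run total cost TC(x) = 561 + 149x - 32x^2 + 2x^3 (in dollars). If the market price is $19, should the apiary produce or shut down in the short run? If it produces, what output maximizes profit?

From TC, MC = TC'(x) = 149 - 64x + 6x^2 and AVC = VC/x = 149 - 32x + 2x^2.
The AVC parabola has its vertex at x = 32/4 = 8, where AVC = 149 - 32·8 + 2·8^2 = $21.
Since P = $19 < min AVC = $21, price fails to cover variable cost at any output.
Best response: produce nothing and absorb the $561 fixed cost.

Shut down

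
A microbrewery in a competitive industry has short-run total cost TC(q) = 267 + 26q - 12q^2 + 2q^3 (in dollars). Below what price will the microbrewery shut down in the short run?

The shutdown price is the minimum of AVC. VC = 26q - 12q^2 + 2q^3, so AVC = 26 - 12q + 2q^2.
At the minimum of AVC, MC = AVC. MC = 26 - 24q + 6q^2; setting MC = AVC gives 4q^2 - 12q = 0, so q = 3. min AVC = 8.
So the shutdown price is $8.

$8 per unit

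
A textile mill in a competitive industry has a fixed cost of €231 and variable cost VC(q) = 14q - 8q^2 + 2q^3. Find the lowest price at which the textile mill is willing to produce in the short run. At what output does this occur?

Short-run supply begins at min AVC. From VC = 14q - 8q^2 + 2q^3, AVC = 14 - 8q + 2q^2.
dAVC/dq = -8 + 4q = 0 gives q = 2. min AVC = 14 - 8·2 + 2·2^2 = 6.
So the shutdown price is €6.

€6 per unit, at q = 2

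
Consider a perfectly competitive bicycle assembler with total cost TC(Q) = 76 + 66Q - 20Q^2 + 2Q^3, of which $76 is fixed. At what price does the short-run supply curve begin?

$16 per unit

Short-run supply begins at min AVC. From VC = 66Q - 20Q^2 + 2Q^3, AVC = 66 - 20Q + 2Q^2.
dAVC/dQ = -20 + 4Q = 0 gives Q = 5. min AVC = 66 - 20·5 + 2·5^2 = 16.
The firm shuts down for any P below $16.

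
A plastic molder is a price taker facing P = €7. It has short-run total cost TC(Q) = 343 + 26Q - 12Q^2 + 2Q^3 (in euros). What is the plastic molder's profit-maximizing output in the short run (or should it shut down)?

Shut down

From TC, MC = TC'(Q) = 26 - 24Q + 6Q^2 and AVC = VC/Q = 26 - 12Q + 2Q^2.
AVC hits its minimum where MC = AVC, at Q = 3, giving min AVC = 26 - 12·3 + 2·3^2 = €8.
P = €7 lies below min AVC = €8; no output level covers variable cost.
The firm minimizes its loss by shutting down and losing only its fixed cost of €343.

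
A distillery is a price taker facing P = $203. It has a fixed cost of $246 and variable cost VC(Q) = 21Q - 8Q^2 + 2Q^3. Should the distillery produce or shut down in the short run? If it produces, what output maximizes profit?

Produce at Q = 7

Strip out fixed cost: VC = 21Q - 8Q^2 + 2Q^3. Then AVC = 21 - 8Q + 2Q^2 and MC = 21 - 16Q + 6Q^2.
The AVC parabola has its vertex at Q = 8/4 = 2, where AVC = 21 - 8·2 + 2·2^2 = $13.
P = $203 exceeds min AVC = $13, so the firm stays open.
Solving P = MC: -182 - 16Q + 6Q^2 = 0 ⇒ Q = -13/3 or 7. On the upward-sloping branch, Q* = 7.
Check: AVC at Q = 7 is $63 ≤ P, so revenue covers variable cost.
Profit = P·Q − TC = 203·7 − 687 = $734.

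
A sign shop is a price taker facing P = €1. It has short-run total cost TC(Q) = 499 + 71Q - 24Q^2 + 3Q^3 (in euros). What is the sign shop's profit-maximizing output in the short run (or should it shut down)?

Variable cost is VC = 71Q - 24Q^2 + 3Q^3, so AVC = VC/Q = 71 - 24Q + 3Q^2 and MC = dTC/dQ = 71 - 48Q + 9Q^2.
AVC is minimized where dAVC/dQ = -24 + 6Q = 0, at Q = 4; min AVC = 71 - 24·4 + 3·4^2 = €23.
With P < min AVC (€1 < €23), every unit sold adds to the loss.
Shutting down limits the loss to fixed cost, €499.

Shut down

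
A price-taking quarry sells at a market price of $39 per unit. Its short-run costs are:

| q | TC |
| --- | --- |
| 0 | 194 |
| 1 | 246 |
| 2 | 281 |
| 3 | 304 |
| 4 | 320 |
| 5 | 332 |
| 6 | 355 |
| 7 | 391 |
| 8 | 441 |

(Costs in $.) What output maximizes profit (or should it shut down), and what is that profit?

q = 7; profit = -$118

Tabulate TR − TC: q=0: -194; q=1: -207; q=2: -203; q=3: -187; q=4: -164; q=5: -137; q=6: -121; q=7: -118; q=8: -129.
Profit is maximized at q = 7. AVC there is 197/7 = $28.14 ≤ P, so producing beats shutting down (which would give -$194).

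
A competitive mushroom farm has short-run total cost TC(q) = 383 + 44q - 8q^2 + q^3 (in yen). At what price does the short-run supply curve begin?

¥28 per unit

The shutdown price is the minimum of AVC. VC = 44q - 8q^2 + q^3, so AVC = 44 - 8q + q^2.
dAVC/dq = -8 + 2q = 0 gives q = 4. min AVC = 44 - 8·4 + 4^2 = 28.
The firm shuts down for any P below ¥28.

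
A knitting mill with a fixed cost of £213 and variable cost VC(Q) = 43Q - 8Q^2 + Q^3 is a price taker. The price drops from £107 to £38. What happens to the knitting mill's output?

AVC = 43 - 8Q + Q^2, minimized at Q = 4 where min AVC = £27. MC = 43 - 16Q + 3Q^2.
With P = £107 above the shutdown price, P = MC gives Q = 8.
At P = £38 ≥ min AVC, set P = MC: Q = 5. The firm stays open but cuts output.

Output falls from 8 to 5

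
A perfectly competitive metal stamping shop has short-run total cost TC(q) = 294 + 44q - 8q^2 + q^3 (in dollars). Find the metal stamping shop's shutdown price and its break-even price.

AVC = 44 - 8q + q^2; minimized at q = 4, giving min AVC = $28. That is the shutdown price.
ATC = 294/q + 44 - 8q + q^2. Setting dATC/dq = −294/q^2 − 8 + 2q = 0 gives q = 7 (since 2·7^3 − 8·7^2 = 294).
min ATC = 294/7 + 44 − 8·7 + 7^2 = $79. That is the break-even price.
Between these two prices the firm operates at a loss; above $79 it earns a profit.

Shutdown price = $28; break-even price = $79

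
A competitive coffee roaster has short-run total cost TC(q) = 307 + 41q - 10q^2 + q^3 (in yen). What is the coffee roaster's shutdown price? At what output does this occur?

¥16 per unit, at q = 5

The shutdown price is the minimum of AVC. VC = 41q - 10q^2 + q^3, so AVC = 41 - 10q + q^2.
dAVC/dq = -10 + 2q = 0 gives q = 5. min AVC = 41 - 10·5 + 5^2 = 16.
So the shutdown price is ¥16.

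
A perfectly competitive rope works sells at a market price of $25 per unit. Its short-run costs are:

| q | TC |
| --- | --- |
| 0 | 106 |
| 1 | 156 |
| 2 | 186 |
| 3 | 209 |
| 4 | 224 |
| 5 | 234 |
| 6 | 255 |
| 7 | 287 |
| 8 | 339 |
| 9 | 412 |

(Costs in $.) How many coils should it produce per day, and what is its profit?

q = 6; profit = -$105

Compute π = P·q − TC at each output: q=0: -106; q=1: -131; q=2: -136; q=3: -134; q=4: -124; q=5: -109; q=6: -105; q=7: -112; q=8: -139; q=9: -187.
Profit is maximized at q = 6. AVC there is 149/6 = $24.83 ≤ P, so producing beats shutting down (which would give -$106).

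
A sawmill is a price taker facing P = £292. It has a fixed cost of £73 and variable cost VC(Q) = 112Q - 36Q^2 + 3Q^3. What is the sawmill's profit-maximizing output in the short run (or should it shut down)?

Produce at Q = 10

From TC, MC = TC'(Q) = 112 - 72Q + 9Q^2 and AVC = VC/Q = 112 - 36Q + 3Q^2.
The AVC parabola has its vertex at Q = 36/6 = 6, where AVC = 112 - 36·6 + 3·6^2 = £4.
Since P = £292 ≥ min AVC = £4, price covers variable cost and the firm should produce.
Solving P = MC: -180 - 72Q + 9Q^2 = 0 ⇒ Q = -2 or 10. On the upward-sloping branch, Q* = 10.
Check: AVC at Q = 10 is £52 ≤ P, so revenue covers variable cost.
Profit = P·Q − TC = 292·10 − 593 = £2327.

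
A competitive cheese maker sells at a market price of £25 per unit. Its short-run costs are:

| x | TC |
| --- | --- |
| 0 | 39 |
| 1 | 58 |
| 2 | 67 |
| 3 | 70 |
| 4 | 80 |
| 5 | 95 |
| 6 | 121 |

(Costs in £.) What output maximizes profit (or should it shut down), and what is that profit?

x = 5; profit = £30

Compute π = P·x − TC at each output: x=0: -39; x=1: -33; x=2: -17; x=3: 5; x=4: 20; x=5: 30; x=6: 29.
Profit is maximized at x = 5. AVC there is 56/5 = £11.20 ≤ P, so producing beats shutting down (which would give -£39).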